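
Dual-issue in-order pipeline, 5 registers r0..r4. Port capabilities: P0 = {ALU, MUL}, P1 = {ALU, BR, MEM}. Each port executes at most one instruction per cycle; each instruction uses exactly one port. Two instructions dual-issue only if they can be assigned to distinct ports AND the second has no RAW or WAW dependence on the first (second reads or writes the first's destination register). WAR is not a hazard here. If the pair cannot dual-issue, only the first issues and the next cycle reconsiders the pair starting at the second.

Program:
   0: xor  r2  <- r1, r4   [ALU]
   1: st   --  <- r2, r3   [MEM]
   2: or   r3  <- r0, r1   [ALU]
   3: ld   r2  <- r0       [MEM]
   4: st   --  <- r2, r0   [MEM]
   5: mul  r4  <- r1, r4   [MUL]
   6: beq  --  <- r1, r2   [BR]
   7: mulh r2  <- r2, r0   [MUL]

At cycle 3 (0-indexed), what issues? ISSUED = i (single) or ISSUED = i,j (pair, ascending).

0. xor @i0  | RAW r2
1. st/or @i1&i2  | dual
2. ld @i3  | no-port MEM/MEM
3. st/mul @i4&i5  | dual
4. beq/mulh @i6&i7  | dual

ISSUED = 4,5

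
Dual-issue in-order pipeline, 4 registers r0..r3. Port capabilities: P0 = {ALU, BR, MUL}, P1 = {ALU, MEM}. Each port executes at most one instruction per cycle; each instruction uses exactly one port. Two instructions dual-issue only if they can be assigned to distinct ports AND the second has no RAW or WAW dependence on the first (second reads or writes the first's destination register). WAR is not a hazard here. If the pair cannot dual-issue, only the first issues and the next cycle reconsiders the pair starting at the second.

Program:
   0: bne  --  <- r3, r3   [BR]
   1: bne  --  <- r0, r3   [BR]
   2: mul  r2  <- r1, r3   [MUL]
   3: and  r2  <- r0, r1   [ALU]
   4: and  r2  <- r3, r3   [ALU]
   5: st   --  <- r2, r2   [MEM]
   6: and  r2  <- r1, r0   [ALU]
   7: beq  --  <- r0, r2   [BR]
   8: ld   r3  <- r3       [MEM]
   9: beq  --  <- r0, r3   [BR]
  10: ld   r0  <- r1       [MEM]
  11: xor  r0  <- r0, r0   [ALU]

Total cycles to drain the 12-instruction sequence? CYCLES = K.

CYCLES = 9

0. bne @i0  | no-port BR/BR
1. bne @i1  | no-port BR/MUL
2. mul @i2  | WAW r2
3. and @i3  | WAW r2
4. and @i4  | RAW r2
5. st and @i5&i6  | 2-wide
6. beq ld @i7&i8  | 2-wide
7. beq ld @i9&i10  | 2-wide
8. xor @i11  | tail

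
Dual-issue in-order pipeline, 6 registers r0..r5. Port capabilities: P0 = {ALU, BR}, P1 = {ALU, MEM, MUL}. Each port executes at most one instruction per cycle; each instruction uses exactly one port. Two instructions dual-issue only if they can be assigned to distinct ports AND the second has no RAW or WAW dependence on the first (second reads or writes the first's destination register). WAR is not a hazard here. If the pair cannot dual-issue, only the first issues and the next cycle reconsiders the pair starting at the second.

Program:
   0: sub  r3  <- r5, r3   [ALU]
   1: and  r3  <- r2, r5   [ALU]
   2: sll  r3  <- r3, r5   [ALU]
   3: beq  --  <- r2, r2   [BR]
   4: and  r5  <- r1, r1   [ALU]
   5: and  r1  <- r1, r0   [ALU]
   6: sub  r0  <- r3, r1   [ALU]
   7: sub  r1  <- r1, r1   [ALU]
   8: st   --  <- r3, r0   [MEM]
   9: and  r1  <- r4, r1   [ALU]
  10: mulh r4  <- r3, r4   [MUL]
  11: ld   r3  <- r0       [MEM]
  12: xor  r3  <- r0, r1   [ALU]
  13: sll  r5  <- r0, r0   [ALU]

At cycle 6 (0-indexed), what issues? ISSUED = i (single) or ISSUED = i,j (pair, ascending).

ISSUED = 10

  cy0 -> i0 (sub) WAW r3
  cy1 -> i1 (and) RAW+WAW r3
  cy2 -> i2,i3 (sll;beq) 2-wide
  cy3 -> i4,i5 (and;and) 2-wide
  cy4 -> i6,i7 (sub;sub) 2-wide
  cy5 -> i8,i9 (st;and) 2-wide
  cy6 -> i10 (mulh) no-port MUL/MEM
  cy7 -> i11 (ld) WAW r3
  cy8 -> i12,i13 (xor;sll) 2-wide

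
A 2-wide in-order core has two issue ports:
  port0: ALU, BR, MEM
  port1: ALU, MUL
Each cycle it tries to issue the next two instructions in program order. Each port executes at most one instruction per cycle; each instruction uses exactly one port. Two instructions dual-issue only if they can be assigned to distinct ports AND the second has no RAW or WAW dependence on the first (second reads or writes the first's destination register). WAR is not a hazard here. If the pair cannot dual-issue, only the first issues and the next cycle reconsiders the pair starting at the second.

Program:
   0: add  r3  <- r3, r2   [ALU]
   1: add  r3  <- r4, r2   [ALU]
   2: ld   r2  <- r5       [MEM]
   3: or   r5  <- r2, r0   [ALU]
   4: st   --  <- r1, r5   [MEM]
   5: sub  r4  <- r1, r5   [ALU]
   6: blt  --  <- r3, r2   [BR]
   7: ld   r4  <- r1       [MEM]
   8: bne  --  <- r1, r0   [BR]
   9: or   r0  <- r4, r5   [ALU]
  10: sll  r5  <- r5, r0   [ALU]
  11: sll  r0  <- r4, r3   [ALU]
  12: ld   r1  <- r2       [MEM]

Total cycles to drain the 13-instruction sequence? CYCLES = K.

CYCLES = 9

  cy0 -> i0 (add) WAW r3
  cy1 -> i1,i2 (add+ld) pair
  cy2 -> i3 (or) RAW r5
  cy3 -> i4,i5 (st+sub) pair
  cy4 -> i6 (blt) no-port BR/MEM
  cy5 -> i7 (ld) no-port MEM/BR
  cy6 -> i8,i9 (bne+or) pair
  cy7 -> i10,i11 (sll+sll) pair
  cy8 -> i12 (ld) tail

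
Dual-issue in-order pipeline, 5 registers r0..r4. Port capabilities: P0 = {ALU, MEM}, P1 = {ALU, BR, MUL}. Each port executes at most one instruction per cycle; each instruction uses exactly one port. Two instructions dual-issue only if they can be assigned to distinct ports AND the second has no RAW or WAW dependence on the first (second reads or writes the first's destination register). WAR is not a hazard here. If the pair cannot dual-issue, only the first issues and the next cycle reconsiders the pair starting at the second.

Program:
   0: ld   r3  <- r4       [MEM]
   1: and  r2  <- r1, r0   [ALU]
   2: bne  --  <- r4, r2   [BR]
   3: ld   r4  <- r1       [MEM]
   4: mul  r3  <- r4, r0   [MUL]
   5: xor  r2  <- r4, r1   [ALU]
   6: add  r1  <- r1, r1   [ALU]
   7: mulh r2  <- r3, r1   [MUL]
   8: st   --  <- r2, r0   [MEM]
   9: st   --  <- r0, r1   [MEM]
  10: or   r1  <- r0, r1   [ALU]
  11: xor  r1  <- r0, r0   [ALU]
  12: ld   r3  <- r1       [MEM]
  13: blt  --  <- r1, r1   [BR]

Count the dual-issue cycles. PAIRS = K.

PAIRS = 5

c0: i0/i1 ld+and  dual
c1: i2/i3 bne+ld  dual
c2: i4/i5 mul+xor  dual
c3: i6 add  RAW r1
c4: i7 mulh  RAW r2
c5: i8 st  no-port MEM/MEM
c6: i9/i10 st+or  dual
c7: i11 xor  RAW r1
c8: i12/i13 ld+blt  dual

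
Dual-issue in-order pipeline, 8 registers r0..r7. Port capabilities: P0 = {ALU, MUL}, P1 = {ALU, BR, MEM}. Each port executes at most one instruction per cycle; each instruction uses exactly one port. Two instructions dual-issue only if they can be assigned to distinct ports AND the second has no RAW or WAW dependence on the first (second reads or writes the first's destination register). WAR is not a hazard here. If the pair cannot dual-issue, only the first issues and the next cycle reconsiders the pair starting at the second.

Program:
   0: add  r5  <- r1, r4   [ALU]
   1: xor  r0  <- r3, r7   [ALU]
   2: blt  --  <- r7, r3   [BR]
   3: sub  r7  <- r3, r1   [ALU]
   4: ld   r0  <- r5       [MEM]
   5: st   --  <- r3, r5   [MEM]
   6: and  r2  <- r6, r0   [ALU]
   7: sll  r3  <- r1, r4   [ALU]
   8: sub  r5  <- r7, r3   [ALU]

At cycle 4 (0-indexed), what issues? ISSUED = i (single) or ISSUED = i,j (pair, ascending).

c0: i0&i1 add;xor  dual
c1: i2&i3 blt;sub  dual
c2: i4 ld  no-port MEM/MEM
c3: i5&i6 st;and  dual
c4: i7 sll  RAW r3
c5: i8 sub  tail

ISSUED = 7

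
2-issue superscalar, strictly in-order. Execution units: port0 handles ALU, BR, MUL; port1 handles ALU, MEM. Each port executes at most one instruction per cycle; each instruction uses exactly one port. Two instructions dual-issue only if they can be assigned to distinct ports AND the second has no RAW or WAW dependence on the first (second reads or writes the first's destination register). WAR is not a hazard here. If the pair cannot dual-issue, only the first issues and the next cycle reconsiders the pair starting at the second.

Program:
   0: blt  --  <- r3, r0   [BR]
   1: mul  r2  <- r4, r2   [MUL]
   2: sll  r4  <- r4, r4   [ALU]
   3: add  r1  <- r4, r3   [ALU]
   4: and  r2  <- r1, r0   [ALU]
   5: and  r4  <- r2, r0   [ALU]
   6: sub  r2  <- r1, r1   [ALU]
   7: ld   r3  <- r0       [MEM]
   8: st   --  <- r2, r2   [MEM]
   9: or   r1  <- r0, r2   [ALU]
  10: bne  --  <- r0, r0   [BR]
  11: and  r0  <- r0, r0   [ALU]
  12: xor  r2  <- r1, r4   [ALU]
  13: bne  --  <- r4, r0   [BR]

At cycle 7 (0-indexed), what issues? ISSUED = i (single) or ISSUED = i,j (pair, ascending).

0. blt.BR @i0  | no-port BR/MUL
1. mul.MUL/sll.ALU @i1&i2  | pair
2. add.ALU @i3  | RAW r1
3. and.ALU @i4  | RAW r2
4. and.ALU/sub.ALU @i5&i6  | pair
5. ld.MEM @i7  | no-port MEM/MEM
6. st.MEM/or.ALU @i8&i9  | pair
7. bne.BR/and.ALU @i10&i11  | pair
8. xor.ALU/bne.BR @i12&i13  | pair

ISSUED = 10,11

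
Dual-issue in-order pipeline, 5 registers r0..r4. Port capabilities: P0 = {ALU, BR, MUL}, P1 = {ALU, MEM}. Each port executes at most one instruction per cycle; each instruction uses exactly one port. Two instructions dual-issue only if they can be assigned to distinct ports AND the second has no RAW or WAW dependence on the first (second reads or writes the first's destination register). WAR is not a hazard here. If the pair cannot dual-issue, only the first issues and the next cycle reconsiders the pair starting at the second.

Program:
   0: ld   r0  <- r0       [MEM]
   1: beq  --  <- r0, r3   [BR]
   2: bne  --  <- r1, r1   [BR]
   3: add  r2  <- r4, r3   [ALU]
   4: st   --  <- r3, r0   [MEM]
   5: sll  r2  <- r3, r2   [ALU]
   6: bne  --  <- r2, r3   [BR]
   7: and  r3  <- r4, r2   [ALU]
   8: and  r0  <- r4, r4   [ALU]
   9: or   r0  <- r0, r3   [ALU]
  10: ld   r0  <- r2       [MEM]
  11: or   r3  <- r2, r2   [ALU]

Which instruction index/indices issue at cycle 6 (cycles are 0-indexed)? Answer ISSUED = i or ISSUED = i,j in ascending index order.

ISSUED = 9

t=0 i0:ld ; RAW r0
t=1 i1:beq ; no-port BR/BR
t=2 i2,i3:bne add ; dual
t=3 i4,i5:st sll ; dual
t=4 i6,i7:bne and ; dual
t=5 i8:and ; RAW+WAW r0
t=6 i9:or ; WAW r0
t=7 i10,i11:ld or ; dual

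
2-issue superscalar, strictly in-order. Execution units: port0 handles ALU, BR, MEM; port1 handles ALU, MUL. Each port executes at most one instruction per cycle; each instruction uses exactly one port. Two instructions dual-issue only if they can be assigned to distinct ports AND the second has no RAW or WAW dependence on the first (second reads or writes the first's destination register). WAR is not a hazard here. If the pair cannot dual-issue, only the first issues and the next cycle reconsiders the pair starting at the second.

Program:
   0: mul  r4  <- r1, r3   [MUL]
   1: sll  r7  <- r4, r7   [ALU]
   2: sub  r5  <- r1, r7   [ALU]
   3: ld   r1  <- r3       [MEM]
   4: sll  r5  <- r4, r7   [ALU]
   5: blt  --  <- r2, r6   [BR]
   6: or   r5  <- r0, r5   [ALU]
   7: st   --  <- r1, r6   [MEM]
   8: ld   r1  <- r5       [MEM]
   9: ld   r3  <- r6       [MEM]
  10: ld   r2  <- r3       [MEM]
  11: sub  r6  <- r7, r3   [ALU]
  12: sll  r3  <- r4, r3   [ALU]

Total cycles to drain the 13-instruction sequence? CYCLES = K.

CYCLES = 9

  cy0 -> i0 (mul) RAW r4
  cy1 -> i1 (sll) RAW r7
  cy2 -> i2&i3 (sub;ld) 2-wide
  cy3 -> i4&i5 (sll;blt) 2-wide
  cy4 -> i6&i7 (or;st) 2-wide
  cy5 -> i8 (ld) no-port MEM/MEM
  cy6 -> i9 (ld) no-port MEM/MEM
  cy7 -> i10&i11 (ld;sub) 2-wide
  cy8 -> i12 (sll) tail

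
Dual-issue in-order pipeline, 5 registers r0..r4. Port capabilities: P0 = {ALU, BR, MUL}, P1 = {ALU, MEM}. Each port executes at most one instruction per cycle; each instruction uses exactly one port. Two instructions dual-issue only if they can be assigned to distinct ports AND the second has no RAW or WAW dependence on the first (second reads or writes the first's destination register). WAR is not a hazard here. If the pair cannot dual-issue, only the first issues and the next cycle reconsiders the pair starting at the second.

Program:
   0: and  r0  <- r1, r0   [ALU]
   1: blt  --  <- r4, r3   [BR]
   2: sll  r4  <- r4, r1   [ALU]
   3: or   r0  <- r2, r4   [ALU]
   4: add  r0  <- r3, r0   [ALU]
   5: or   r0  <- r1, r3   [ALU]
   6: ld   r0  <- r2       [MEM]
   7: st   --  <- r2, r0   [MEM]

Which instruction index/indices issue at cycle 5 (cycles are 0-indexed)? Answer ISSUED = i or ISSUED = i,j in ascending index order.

  cy0 -> i0,i1 (and/blt) pair
  cy1 -> i2 (sll) RAW r4
  cy2 -> i3 (or) RAW+WAW r0
  cy3 -> i4 (add) WAW r0
  cy4 -> i5 (or) WAW r0
  cy5 -> i6 (ld) no-port MEM/MEM
  cy6 -> i7 (st) tail

ISSUED = 6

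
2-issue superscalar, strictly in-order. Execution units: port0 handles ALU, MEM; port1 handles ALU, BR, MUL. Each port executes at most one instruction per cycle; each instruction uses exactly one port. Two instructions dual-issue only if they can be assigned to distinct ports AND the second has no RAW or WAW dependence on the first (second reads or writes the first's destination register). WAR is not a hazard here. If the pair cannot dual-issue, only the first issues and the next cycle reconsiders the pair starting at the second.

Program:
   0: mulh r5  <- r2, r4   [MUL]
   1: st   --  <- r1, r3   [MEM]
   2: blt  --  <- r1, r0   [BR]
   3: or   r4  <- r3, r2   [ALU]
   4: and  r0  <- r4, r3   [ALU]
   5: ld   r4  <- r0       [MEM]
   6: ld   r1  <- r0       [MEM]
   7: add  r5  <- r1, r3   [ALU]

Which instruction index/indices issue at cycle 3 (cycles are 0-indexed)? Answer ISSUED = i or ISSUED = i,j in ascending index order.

ISSUED = 5

c0: i0&i1 mulh.MUL;st.MEM  pair
c1: i2&i3 blt.BR;or.ALU  pair
c2: i4 and.ALU  RAW r0
c3: i5 ld.MEM  no-port MEM/MEM
c4: i6 ld.MEM  RAW r1
c5: i7 add.ALU  tail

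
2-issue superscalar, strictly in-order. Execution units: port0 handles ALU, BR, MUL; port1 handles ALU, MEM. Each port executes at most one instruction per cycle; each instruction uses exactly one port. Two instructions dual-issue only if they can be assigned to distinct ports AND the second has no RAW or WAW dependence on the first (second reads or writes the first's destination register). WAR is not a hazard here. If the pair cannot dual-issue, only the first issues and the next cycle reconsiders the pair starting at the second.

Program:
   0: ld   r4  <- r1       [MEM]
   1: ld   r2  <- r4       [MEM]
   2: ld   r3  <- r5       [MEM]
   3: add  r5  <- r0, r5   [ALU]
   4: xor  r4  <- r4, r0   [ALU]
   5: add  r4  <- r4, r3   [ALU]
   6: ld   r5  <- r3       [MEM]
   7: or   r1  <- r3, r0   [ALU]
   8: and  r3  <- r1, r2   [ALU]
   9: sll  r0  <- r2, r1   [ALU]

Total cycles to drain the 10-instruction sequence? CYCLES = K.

[0] i0  ld  -- no-port MEM/MEM
[1] i1  ld  -- no-port MEM/MEM
[2] i2/i3  ld/add  -- pair
[3] i4  xor  -- RAW+WAW r4
[4] i5/i6  add/ld  -- pair
[5] i7  or  -- RAW r1
[6] i8/i9  and/sll  -- pair

CYCLES = 7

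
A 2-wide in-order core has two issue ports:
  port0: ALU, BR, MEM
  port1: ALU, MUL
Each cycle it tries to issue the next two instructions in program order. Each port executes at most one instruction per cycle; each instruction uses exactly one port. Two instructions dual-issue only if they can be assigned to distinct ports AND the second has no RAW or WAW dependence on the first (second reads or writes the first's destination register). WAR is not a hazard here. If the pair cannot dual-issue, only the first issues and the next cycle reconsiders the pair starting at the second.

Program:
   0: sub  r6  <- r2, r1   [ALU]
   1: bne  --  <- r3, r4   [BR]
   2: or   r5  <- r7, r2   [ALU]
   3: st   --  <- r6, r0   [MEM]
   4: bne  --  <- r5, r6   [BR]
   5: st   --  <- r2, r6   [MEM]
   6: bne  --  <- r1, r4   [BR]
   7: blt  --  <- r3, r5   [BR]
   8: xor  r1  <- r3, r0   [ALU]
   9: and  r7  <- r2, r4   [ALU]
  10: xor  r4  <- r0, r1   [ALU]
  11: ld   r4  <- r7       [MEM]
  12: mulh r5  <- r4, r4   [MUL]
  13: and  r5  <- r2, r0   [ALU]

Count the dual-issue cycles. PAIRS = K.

PAIRS = 4

t=0 i0&i1:sub.ALU;bne.BR ; dual
t=1 i2&i3:or.ALU;st.MEM ; dual
t=2 i4:bne.BR ; no-port BR/MEM
t=3 i5:st.MEM ; no-port MEM/BR
t=4 i6:bne.BR ; no-port BR/BR
t=5 i7&i8:blt.BR;xor.ALU ; dual
t=6 i9&i10:and.ALU;xor.ALU ; dual
t=7 i11:ld.MEM ; RAW r4
t=8 i12:mulh.MUL ; WAW r5
t=9 i13:and.ALU ; tail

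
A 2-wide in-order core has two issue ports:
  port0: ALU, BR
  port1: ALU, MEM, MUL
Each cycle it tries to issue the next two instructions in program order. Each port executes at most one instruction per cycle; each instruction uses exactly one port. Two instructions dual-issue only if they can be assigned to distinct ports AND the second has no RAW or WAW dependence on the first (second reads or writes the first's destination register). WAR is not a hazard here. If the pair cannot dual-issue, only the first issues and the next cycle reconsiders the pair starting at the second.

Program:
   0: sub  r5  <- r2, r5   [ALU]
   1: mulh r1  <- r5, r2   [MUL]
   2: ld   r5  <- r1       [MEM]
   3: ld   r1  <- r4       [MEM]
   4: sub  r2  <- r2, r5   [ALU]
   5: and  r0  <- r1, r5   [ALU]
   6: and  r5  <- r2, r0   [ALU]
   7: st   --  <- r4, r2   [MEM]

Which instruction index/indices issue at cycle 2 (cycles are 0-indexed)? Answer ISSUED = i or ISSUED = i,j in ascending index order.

ISSUED = 2

#0 head=0: sub.ALU i0 RAW r5
#1 head=1: mulh.MUL i1 no-port MUL/MEM
#2 head=2: ld.MEM i2 no-port MEM/MEM
#3 head=3: ld.MEM;sub.ALU i3/i4 dual
#4 head=5: and.ALU i5 RAW r0
#5 head=6: and.ALU;st.MEM i6/i7 dual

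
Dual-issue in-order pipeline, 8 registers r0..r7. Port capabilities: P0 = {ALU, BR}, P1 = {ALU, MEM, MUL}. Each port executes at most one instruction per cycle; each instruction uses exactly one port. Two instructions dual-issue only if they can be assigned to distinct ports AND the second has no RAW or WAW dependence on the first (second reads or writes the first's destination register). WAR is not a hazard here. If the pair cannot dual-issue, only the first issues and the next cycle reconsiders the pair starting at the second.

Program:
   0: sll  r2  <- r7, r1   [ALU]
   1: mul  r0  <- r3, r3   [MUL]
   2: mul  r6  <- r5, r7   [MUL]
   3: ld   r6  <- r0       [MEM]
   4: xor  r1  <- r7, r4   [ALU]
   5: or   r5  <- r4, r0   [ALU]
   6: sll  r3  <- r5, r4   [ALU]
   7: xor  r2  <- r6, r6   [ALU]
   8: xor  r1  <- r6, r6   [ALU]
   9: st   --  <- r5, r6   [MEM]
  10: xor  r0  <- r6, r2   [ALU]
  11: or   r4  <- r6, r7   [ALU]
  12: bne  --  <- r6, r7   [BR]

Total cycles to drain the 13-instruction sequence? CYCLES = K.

  cy0 -> i0,i1 (sll;mul) pair
  cy1 -> i2 (mul) no-port MUL/MEM
  cy2 -> i3,i4 (ld;xor) pair
  cy3 -> i5 (or) RAW r5
  cy4 -> i6,i7 (sll;xor) pair
  cy5 -> i8,i9 (xor;st) pair
  cy6 -> i10,i11 (xor;or) pair
  cy7 -> i12 (bne) tail

CYCLES = 8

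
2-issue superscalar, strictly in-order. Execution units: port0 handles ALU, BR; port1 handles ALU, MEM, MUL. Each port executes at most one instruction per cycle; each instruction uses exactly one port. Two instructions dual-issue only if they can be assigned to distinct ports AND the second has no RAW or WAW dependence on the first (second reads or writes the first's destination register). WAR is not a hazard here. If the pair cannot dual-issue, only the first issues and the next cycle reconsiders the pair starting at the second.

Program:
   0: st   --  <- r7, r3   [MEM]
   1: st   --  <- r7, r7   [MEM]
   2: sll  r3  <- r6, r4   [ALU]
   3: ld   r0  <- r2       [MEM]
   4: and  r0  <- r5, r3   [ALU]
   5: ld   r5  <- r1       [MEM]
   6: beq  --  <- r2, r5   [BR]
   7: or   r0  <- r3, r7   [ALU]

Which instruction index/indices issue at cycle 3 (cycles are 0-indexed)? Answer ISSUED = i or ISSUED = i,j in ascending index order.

0. st.MEM @i0  | no-port MEM/MEM
1. st.MEM/sll.ALU @i1/i2  | 2-wide
2. ld.MEM @i3  | WAW r0
3. and.ALU/ld.MEM @i4/i5  | 2-wide
4. beq.BR/or.ALU @i6/i7  | 2-wide

ISSUED = 4,5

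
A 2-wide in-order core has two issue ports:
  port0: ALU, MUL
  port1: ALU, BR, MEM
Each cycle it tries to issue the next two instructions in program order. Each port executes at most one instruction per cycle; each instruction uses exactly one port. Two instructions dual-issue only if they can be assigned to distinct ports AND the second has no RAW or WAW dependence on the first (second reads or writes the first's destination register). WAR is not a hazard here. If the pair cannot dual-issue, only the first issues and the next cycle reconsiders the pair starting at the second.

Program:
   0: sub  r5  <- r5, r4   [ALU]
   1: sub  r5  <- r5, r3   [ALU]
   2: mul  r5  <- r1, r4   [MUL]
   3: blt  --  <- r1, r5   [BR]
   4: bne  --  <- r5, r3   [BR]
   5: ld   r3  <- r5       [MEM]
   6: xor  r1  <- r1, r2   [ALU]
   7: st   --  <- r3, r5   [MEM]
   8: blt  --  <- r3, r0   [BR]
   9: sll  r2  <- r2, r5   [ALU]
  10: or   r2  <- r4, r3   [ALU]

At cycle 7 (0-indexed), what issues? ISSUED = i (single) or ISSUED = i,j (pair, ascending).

ISSUED = 8,9

#0 head=0: sub.ALU i0 RAW+WAW r5
#1 head=1: sub.ALU i1 WAW r5
#2 head=2: mul.MUL i2 RAW r5
#3 head=3: blt.BR i3 no-port BR/BR
#4 head=4: bne.BR i4 no-port BR/MEM
#5 head=5: ld.MEM xor.ALU i5+i6 pair
#6 head=7: st.MEM i7 no-port MEM/BR
#7 head=8: blt.BR sll.ALU i8+i9 pair
#8 head=10: or.ALU i10 tail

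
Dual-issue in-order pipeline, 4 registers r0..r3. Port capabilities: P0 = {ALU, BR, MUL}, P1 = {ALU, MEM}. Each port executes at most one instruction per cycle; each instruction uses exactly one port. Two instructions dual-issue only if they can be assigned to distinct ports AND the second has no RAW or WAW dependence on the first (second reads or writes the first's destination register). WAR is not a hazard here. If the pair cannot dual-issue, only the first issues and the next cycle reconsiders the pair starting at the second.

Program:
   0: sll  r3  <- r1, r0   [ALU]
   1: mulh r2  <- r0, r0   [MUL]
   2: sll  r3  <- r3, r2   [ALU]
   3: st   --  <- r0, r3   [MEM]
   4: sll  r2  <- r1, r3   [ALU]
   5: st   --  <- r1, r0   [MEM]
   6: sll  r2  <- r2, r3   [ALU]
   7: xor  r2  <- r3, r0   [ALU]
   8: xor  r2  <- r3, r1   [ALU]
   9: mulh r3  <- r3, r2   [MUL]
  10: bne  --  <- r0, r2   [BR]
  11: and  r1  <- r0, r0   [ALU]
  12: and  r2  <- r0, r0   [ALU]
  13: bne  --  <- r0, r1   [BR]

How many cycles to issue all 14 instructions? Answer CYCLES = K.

CYCLES = 9

[0] i0/i1  sll+mulh  -- pair
[1] i2  sll  -- RAW r3
[2] i3/i4  st+sll  -- pair
[3] i5/i6  st+sll  -- pair
[4] i7  xor  -- WAW r2
[5] i8  xor  -- RAW r2
[6] i9  mulh  -- no-port MUL/BR
[7] i10/i11  bne+and  -- pair
[8] i12/i13  and+bne  -- pair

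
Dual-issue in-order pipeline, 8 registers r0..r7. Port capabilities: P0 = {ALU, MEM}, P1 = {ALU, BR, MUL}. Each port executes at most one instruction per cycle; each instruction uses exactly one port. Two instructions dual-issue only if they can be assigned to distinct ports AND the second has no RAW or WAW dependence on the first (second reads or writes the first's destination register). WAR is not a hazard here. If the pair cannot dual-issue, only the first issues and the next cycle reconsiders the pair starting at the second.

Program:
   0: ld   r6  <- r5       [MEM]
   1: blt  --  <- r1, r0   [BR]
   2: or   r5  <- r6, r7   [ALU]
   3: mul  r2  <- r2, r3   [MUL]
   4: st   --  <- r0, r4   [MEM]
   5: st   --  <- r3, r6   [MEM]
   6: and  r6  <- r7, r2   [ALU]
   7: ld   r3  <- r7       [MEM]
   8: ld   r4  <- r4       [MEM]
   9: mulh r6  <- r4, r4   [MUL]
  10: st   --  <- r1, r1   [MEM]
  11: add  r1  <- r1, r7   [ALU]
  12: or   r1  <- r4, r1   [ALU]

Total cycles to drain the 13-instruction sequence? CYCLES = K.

CYCLES = 9

#0 head=0: ld.MEM/blt.BR i0+i1 2-wide
#1 head=2: or.ALU/mul.MUL i2+i3 2-wide
#2 head=4: st.MEM i4 no-port MEM/MEM
#3 head=5: st.MEM/and.ALU i5+i6 2-wide
#4 head=7: ld.MEM i7 no-port MEM/MEM
#5 head=8: ld.MEM i8 RAW r4
#6 head=9: mulh.MUL/st.MEM i9+i10 2-wide
#7 head=11: add.ALU i11 RAW+WAW r1
#8 head=12: or.ALU i12 tail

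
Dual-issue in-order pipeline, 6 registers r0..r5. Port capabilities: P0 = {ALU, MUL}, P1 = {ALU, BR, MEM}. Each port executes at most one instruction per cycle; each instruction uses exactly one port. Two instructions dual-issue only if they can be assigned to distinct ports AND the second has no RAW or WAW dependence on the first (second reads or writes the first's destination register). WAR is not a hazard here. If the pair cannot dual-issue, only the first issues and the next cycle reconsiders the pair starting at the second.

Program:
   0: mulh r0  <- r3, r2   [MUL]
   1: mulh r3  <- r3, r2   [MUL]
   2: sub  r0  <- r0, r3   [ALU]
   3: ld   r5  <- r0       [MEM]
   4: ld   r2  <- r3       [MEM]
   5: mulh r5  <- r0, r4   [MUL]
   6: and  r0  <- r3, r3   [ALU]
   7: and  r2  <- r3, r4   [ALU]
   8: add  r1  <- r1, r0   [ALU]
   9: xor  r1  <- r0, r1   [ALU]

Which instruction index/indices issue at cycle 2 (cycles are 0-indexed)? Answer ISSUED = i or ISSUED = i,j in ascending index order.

  cy0 -> i0 (mulh.MUL) no-port MUL/MUL
  cy1 -> i1 (mulh.MUL) RAW r3
  cy2 -> i2 (sub.ALU) RAW r0
  cy3 -> i3 (ld.MEM) no-port MEM/MEM
  cy4 -> i4&i5 (ld.MEM;mulh.MUL) dual
  cy5 -> i6&i7 (and.ALU;and.ALU) dual
  cy6 -> i8 (add.ALU) RAW+WAW r1
  cy7 -> i9 (xor.ALU) tail

ISSUED = 2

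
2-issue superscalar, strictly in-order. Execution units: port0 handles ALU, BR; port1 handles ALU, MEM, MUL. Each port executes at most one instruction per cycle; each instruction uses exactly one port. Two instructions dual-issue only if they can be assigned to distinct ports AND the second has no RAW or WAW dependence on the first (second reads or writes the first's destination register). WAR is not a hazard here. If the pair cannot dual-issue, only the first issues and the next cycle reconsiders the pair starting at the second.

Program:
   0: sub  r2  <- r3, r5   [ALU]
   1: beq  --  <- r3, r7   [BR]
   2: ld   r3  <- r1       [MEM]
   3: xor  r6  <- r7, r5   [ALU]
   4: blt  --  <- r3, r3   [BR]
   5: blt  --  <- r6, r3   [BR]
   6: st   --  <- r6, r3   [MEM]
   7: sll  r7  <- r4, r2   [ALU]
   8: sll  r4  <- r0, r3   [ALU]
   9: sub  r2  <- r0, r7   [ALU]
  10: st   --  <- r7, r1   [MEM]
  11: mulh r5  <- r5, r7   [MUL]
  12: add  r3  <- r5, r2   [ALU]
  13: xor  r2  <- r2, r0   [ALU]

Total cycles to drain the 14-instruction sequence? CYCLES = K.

CYCLES = 8

c0: i0&i1 sub.ALU beq.BR  pair
c1: i2&i3 ld.MEM xor.ALU  pair
c2: i4 blt.BR  no-port BR/BR
c3: i5&i6 blt.BR st.MEM  pair
c4: i7&i8 sll.ALU sll.ALU  pair
c5: i9&i10 sub.ALU st.MEM  pair
c6: i11 mulh.MUL  RAW r5
c7: i12&i13 add.ALU xor.ALU  pair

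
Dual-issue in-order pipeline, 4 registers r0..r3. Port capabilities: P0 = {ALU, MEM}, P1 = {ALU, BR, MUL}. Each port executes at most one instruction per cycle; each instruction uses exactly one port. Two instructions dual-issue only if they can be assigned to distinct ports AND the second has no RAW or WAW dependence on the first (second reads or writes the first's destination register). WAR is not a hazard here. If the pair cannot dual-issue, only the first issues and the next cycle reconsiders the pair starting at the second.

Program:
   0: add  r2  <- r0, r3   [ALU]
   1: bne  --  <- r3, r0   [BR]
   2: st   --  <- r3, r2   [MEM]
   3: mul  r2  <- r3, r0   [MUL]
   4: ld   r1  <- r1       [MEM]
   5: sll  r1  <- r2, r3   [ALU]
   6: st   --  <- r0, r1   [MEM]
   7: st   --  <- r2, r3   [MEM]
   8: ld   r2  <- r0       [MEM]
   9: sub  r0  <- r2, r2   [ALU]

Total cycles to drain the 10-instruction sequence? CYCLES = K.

CYCLES = 8

0. add.ALU;bne.BR @i0,i1  | pair
1. st.MEM;mul.MUL @i2,i3  | pair
2. ld.MEM @i4  | WAW r1
3. sll.ALU @i5  | RAW r1
4. st.MEM @i6  | no-port MEM/MEM
5. st.MEM @i7  | no-port MEM/MEM
6. ld.MEM @i8  | RAW r2
7. sub.ALU @i9  | tail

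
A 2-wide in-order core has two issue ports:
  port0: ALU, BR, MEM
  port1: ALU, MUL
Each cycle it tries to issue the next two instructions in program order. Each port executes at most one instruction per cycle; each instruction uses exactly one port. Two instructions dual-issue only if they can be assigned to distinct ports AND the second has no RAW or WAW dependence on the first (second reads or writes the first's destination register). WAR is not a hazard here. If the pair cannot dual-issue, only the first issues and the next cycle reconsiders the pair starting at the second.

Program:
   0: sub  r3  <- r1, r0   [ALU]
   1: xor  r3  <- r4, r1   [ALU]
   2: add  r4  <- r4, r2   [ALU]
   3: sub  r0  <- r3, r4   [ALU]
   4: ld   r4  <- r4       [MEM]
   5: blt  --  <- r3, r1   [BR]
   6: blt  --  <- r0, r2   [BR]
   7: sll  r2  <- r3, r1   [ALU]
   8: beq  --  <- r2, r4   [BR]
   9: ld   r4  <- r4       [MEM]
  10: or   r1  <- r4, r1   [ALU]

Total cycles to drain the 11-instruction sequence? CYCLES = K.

CYCLES = 8

#0 head=0: sub i0 WAW r3
#1 head=1: xor;add i1&i2 2-wide
#2 head=3: sub;ld i3&i4 2-wide
#3 head=5: blt i5 no-port BR/BR
#4 head=6: blt;sll i6&i7 2-wide
#5 head=8: beq i8 no-port BR/MEM
#6 head=9: ld i9 RAW r4
#7 head=10: or i10 tail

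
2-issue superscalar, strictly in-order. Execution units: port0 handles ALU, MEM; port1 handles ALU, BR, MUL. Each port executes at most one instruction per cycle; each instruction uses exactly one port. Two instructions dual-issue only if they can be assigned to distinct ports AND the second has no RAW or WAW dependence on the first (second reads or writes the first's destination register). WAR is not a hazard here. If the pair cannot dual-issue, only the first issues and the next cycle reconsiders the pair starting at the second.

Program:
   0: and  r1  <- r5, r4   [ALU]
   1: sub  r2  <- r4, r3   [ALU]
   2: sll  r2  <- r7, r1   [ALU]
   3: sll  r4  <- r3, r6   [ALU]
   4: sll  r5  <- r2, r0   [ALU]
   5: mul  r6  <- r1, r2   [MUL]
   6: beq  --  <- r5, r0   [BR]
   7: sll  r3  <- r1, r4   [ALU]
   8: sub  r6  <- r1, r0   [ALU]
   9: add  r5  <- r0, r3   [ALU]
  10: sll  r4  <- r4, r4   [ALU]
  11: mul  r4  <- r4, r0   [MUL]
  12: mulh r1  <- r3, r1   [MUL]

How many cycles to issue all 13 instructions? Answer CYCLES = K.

t=0 i0,i1:and.ALU+sub.ALU ; 2-wide
t=1 i2,i3:sll.ALU+sll.ALU ; 2-wide
t=2 i4,i5:sll.ALU+mul.MUL ; 2-wide
t=3 i6,i7:beq.BR+sll.ALU ; 2-wide
t=4 i8,i9:sub.ALU+add.ALU ; 2-wide
t=5 i10:sll.ALU ; RAW+WAW r4
t=6 i11:mul.MUL ; no-port MUL/MUL
t=7 i12:mulh.MUL ; tail

CYCLES = 8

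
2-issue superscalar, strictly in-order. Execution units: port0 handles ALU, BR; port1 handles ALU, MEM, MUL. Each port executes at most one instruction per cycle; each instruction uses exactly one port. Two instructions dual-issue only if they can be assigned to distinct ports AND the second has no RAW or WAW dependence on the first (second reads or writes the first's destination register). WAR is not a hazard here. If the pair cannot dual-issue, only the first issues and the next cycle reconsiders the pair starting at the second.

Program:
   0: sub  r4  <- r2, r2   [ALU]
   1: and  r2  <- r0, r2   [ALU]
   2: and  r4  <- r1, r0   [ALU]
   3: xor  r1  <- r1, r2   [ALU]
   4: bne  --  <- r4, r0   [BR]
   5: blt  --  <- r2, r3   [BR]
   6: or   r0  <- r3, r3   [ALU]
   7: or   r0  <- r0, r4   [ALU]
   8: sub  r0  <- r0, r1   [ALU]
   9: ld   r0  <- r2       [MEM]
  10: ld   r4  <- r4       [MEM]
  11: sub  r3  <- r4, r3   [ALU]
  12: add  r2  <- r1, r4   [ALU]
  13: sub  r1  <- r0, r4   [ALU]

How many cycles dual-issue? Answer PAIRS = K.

PAIRS = 4

0. sub+and @i0&i1  | 2-wide
1. and+xor @i2&i3  | 2-wide
2. bne @i4  | no-port BR/BR
3. blt+or @i5&i6  | 2-wide
4. or @i7  | RAW+WAW r0
5. sub @i8  | WAW r0
6. ld @i9  | no-port MEM/MEM
7. ld @i10  | RAW r4
8. sub+add @i11&i12  | 2-wide
9. sub @i13  | tail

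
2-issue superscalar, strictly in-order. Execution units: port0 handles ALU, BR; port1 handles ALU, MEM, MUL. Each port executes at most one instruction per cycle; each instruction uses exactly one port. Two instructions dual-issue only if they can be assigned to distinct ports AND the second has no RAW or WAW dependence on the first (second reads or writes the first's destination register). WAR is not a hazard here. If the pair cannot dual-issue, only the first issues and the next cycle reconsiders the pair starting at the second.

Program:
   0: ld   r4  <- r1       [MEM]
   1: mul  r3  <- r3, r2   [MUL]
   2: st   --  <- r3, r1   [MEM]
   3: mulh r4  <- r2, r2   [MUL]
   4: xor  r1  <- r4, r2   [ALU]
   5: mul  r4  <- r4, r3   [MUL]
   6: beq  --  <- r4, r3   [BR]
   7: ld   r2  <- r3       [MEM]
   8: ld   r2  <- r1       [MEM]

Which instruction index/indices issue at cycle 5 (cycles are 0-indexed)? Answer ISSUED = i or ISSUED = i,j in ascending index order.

ISSUED = 6,7

0. ld.MEM @i0  | no-port MEM/MUL
1. mul.MUL @i1  | no-port MUL/MEM
2. st.MEM @i2  | no-port MEM/MUL
3. mulh.MUL @i3  | RAW r4
4. xor.ALU+mul.MUL @i4+i5  | dual
5. beq.BR+ld.MEM @i6+i7  | dual
6. ld.MEM @i8  | tail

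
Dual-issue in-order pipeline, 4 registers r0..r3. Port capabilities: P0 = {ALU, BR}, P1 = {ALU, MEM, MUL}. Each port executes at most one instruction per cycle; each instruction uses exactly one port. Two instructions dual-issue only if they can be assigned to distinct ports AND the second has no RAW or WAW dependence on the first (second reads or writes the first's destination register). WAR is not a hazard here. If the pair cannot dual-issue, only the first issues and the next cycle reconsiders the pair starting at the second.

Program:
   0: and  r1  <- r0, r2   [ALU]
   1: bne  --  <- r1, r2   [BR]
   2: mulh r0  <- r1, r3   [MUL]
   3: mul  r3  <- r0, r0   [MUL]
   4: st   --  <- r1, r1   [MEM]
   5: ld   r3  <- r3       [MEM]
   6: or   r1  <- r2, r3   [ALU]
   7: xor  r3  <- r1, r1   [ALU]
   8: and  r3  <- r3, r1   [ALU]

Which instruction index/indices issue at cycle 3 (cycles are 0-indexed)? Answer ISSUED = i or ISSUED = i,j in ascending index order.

ISSUED = 4

#0 head=0: and.ALU i0 RAW r1
#1 head=1: bne.BR/mulh.MUL i1+i2 dual
#2 head=3: mul.MUL i3 no-port MUL/MEM
#3 head=4: st.MEM i4 no-port MEM/MEM
#4 head=5: ld.MEM i5 RAW r3
#5 head=6: or.ALU i6 RAW r1
#6 head=7: xor.ALU i7 RAW+WAW r3
#7 head=8: and.ALU i8 tail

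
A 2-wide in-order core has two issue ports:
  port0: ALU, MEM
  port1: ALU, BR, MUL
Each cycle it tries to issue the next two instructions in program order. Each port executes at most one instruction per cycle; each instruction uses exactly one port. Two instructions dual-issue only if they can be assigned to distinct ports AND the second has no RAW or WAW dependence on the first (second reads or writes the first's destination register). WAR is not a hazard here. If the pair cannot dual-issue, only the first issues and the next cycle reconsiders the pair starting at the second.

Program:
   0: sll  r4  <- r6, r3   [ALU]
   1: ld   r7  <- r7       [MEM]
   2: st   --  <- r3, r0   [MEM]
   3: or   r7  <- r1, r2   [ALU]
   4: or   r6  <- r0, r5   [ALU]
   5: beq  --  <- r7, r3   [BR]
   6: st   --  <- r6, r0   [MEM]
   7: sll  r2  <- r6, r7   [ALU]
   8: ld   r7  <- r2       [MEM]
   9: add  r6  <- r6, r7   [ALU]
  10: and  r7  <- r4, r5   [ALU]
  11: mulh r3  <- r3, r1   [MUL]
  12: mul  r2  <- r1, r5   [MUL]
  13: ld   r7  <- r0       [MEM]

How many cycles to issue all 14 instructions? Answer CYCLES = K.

CYCLES = 8

0. sll.ALU;ld.MEM @i0&i1  | 2-wide
1. st.MEM;or.ALU @i2&i3  | 2-wide
2. or.ALU;beq.BR @i4&i5  | 2-wide
3. st.MEM;sll.ALU @i6&i7  | 2-wide
4. ld.MEM @i8  | RAW r7
5. add.ALU;and.ALU @i9&i10  | 2-wide
6. mulh.MUL @i11  | no-port MUL/MUL
7. mul.MUL;ld.MEM @i12&i13  | 2-wide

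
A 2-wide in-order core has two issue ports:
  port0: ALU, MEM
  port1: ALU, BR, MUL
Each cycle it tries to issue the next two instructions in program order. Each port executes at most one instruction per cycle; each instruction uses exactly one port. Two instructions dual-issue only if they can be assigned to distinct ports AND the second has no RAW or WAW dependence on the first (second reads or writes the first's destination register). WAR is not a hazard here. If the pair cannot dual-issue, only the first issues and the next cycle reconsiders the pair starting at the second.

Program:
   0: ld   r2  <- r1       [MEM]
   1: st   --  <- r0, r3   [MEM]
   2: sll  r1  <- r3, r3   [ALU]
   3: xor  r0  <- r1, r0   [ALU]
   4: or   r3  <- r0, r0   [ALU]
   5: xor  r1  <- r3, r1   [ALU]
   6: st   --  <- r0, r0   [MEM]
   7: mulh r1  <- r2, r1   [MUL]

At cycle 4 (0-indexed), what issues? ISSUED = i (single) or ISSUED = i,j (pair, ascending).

ISSUED = 5,6

t=0 i0:ld.MEM ; no-port MEM/MEM
t=1 i1/i2:st.MEM/sll.ALU ; 2-wide
t=2 i3:xor.ALU ; RAW r0
t=3 i4:or.ALU ; RAW r3
t=4 i5/i6:xor.ALU/st.MEM ; 2-wide
t=5 i7:mulh.MUL ; tail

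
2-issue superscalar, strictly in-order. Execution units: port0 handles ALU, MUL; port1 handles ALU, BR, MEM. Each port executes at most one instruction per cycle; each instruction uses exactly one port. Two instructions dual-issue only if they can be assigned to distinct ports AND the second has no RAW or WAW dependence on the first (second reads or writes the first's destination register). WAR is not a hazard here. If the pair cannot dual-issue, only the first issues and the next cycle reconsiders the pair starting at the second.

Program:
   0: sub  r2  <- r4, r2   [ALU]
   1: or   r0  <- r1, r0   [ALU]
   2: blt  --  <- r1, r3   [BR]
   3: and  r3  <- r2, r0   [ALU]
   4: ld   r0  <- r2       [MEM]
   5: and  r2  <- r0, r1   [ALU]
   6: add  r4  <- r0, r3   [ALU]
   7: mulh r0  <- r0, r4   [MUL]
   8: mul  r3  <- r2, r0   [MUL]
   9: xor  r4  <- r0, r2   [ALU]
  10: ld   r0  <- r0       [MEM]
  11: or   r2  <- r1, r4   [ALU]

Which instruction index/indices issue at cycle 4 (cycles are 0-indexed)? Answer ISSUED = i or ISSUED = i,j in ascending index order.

ISSUED = 7

[0] i0/i1  sub.ALU/or.ALU  -- pair
[1] i2/i3  blt.BR/and.ALU  -- pair
[2] i4  ld.MEM  -- RAW r0
[3] i5/i6  and.ALU/add.ALU  -- pair
[4] i7  mulh.MUL  -- no-port MUL/MUL
[5] i8/i9  mul.MUL/xor.ALU  -- pair
[6] i10/i11  ld.MEM/or.ALU  -- pair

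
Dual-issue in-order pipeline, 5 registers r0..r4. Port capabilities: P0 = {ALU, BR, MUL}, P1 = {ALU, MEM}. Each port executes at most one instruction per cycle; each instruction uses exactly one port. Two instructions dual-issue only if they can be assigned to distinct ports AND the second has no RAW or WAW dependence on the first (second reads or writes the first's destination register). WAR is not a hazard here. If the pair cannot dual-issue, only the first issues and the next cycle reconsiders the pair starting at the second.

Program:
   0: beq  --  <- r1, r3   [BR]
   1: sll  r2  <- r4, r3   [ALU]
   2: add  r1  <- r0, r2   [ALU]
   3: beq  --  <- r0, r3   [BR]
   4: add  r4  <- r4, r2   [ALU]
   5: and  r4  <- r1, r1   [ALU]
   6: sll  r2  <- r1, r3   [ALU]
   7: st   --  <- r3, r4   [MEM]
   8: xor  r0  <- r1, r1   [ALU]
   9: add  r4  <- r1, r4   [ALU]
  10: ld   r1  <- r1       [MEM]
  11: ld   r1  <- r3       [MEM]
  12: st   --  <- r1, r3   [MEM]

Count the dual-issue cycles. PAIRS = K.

[0] i0/i1  beq;sll  -- 2-wide
[1] i2/i3  add;beq  -- 2-wide
[2] i4  add  -- WAW r4
[3] i5/i6  and;sll  -- 2-wide
[4] i7/i8  st;xor  -- 2-wide
[5] i9/i10  add;ld  -- 2-wide
[6] i11  ld  -- no-port MEM/MEM
[7] i12  st  -- tail

PAIRS = 5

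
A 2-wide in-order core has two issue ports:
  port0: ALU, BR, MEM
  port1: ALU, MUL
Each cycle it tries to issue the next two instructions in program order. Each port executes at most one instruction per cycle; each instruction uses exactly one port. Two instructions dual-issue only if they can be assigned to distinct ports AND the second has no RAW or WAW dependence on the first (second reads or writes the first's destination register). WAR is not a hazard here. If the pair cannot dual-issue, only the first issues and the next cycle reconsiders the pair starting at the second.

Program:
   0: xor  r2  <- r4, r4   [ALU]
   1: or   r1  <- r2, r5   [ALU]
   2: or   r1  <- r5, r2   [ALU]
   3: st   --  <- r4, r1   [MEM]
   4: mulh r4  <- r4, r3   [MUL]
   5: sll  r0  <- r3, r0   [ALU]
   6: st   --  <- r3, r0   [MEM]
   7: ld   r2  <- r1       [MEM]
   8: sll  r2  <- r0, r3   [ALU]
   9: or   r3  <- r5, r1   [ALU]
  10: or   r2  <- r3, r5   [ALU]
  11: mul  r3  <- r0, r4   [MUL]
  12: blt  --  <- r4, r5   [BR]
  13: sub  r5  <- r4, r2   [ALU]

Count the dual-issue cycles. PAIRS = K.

c0: i0 xor.ALU  RAW r2
c1: i1 or.ALU  WAW r1
c2: i2 or.ALU  RAW r1
c3: i3,i4 st.MEM;mulh.MUL  dual
c4: i5 sll.ALU  RAW r0
c5: i6 st.MEM  no-port MEM/MEM
c6: i7 ld.MEM  WAW r2
c7: i8,i9 sll.ALU;or.ALU  dual
c8: i10,i11 or.ALU;mul.MUL  dual
c9: i12,i13 blt.BR;sub.ALU  dual

PAIRS = 4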